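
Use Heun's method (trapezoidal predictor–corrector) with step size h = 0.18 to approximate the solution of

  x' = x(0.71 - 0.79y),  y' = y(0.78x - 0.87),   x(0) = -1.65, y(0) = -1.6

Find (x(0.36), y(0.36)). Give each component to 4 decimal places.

Heun on (x,y): k1 = f(s_n, state_n); k2 = f(s_n + h, state_n + h·k1); state_{n+1} = state_n + (h/2)·(k1 + k2).
0.000000: (-1.650000, -1.600000)
  k1 = (-3.257100, 3.451200)
  predictor → (-2.236278, -0.978784)
  k2 = (-3.316936, 2.558832)
  → (-2.241663, -1.059097)
0.180000: (-2.241663, -1.059097)
  k1 = (-3.467151, 2.773243)
  predictor → (-2.865750, -0.559913)
  k2 = (-3.302295, 1.738691)
  → (-2.850913, -0.653023)
(x(0.36), y(0.36)) ≈ (-2.8509, -0.6530)

-2.8509, -0.6530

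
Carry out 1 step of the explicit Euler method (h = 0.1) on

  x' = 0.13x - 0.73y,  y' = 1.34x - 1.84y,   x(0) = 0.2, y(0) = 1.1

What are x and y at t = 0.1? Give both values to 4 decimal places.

0.1223, 0.9244

Euler on (x,y): x_{n+1} = x_n + h·x', y_{n+1} = y_n + h·y'.
0.000000: (0.200000, 1.100000); f=(-0.777000, -1.756000) → (0.122300, 0.924400)
(x(0.1), y(0.1)) ≈ (0.1223, 0.9244)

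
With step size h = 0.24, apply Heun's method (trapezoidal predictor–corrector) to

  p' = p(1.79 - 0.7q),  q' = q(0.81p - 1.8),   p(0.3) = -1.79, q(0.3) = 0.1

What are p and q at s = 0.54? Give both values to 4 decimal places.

Heun on (p,q): k1 = f(s_n, state_n); k2 = f(s_n + h, state_n + h·k1); state_{n+1} = state_n + (h/2)·(k1 + k2).
0.300000: (-1.790000, 0.100000)
  k1 = (-3.078800, -0.324990)
  predictor → (-2.528912, 0.022002)
  k2 = (-4.487803, -0.084674)
  → (-2.697992, 0.050840)
(p(0.54), q(0.54)) ≈ (-2.6980, 0.0508)

-2.6980, 0.0508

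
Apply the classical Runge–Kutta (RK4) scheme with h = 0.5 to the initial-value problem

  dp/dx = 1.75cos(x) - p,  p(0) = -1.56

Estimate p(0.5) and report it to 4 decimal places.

-0.2904

RK4: k1 = f(x_n, p_n); k2 = f(x_n + h/2, p_n + (h/2)·k1); k3 = f(x_n + h/2, p_n + (h/2)·k2); k4 = f(x_n + h, p_n + h·k3); p_{n+1} = p_n + (h/6)·(k1 + 2k2 + 2k3 + k4).
x=0.000000, p=-1.560000:
  k1 = f(0.000000, -1.560000) = 3.310000
  k2 = f(0.250000, -0.732500) = 2.428097
  k3 = f(0.250000, -0.952976) = 2.648573
  k4 = f(0.500000, -0.235714) = 1.771483
  p ← -1.560000 + (0.5/6)·(k1 + 2k2 + 2k3 + k4) = -0.290432
p(0.5) ≈ -0.2904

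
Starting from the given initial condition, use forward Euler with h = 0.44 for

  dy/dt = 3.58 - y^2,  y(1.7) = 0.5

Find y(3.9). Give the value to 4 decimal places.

1.9067

Euler: y_{n+1} = y_n + h·f(t_n, y_n).
t=1.700000, y=0.500000: f=3.330000 → y ← 0.500000 + 0.44·3.330000 = 1.965200
t=2.140000, y=1.965200: f=-0.282011 → y ← 1.965200 + 0.44·(-0.282011) = 1.841115
t=2.580000, y=1.841115: f=0.190295 → y ← 1.841115 + 0.44·0.190295 = 1.924845
t=3.020000, y=1.924845: f=-0.125028 → y ← 1.924845 + 0.44·(-0.125028) = 1.869833
t=3.460000, y=1.869833: f=0.083726 → y ← 1.869833 + 0.44·0.083726 = 1.906672
y(3.9) ≈ 1.9067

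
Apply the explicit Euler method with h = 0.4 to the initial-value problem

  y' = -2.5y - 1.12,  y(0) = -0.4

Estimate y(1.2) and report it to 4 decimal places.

Euler: y_{n+1} = y_n + h·f(x_n, y_n).
x=0.000000, y=-0.400000: f=-0.120000 → y ← -0.400000 + 0.4·(-0.120000) = -0.448000
x=0.400000, y=-0.448000: f=0.000000 → y ← -0.448000 + 0.4·0.000000 = -0.448000
x=0.800000, y=-0.448000: f=0.000000 → y ← -0.448000 + 0.4·0.000000 = -0.448000
y(1.2) ≈ -0.4480

-0.4480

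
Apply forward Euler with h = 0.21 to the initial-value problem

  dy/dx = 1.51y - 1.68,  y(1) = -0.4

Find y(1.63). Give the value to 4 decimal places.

Euler: y_{n+1} = y_n + h·f(x_n, y_n).
x=1.000000, y=-0.400000: f=-2.284000 → y ← -0.400000 + 0.21·(-2.284000) = -0.879640
x=1.210000, y=-0.879640: f=-3.008256 → y ← -0.879640 + 0.21·(-3.008256) = -1.511374
x=1.420000, y=-1.511374: f=-3.962175 → y ← -1.511374 + 0.21·(-3.962175) = -2.343430
y(1.63) ≈ -2.3434

-2.3434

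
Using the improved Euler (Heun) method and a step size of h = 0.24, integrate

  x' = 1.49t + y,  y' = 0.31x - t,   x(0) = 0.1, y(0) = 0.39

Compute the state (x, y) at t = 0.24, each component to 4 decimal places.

Heun on (x,y): k1 = f(t_n, state_n); k2 = f(t_n + h, state_n + h·k1); state_{n+1} = state_n + (h/2)·(k1 + k2).
0.000000: (0.100000, 0.390000)
  k1 = (0.390000, 0.031000)
  predictor → (0.193600, 0.397440)
  k2 = (0.755040, -0.179984)
  → (0.237405, 0.372122)
(x(0.24), y(0.24)) ≈ (0.2374, 0.3721)

0.2374, 0.3721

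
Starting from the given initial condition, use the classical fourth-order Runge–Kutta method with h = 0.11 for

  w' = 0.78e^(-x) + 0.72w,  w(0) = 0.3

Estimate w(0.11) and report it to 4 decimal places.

RK4: k1 = f(x_n, w_n); k2 = f(x_n + h/2, w_n + (h/2)·k1); k3 = f(x_n + h/2, w_n + (h/2)·k2); k4 = f(x_n + h, w_n + h·k3); w_{n+1} = w_n + (h/6)·(k1 + 2k2 + 2k3 + k4).
x=0.000000, w=0.300000:
  k1 = f(0.000000, 0.300000) = 0.996000
  k2 = f(0.055000, 0.354780) = 0.993700
  k3 = f(0.055000, 0.354654) = 0.993609
  k4 = f(0.110000, 0.409297) = 0.993444
  w ← 0.300000 + (0.11/6)·(k1 + 2k2 + 2k3 + k4) = 0.409341
w(0.11) ≈ 0.4093

0.4093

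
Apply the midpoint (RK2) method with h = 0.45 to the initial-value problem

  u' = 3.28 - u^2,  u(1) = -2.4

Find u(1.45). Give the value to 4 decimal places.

-4.8614

Midpoint: k1 = f(x_n, u_n); k2 = f(x_n + h/2, u_n + (h/2)·k1); u_{n+1} = u_n + h·k2.
x=1.000000, u=-2.400000:
  k1 = f(1.000000, -2.400000) = -2.480000
  k2 = f(1.225000, -2.958000) = -5.469764
  u ← -2.400000 + 0.45·(-5.469764) = -4.861394
u(1.45) ≈ -4.8614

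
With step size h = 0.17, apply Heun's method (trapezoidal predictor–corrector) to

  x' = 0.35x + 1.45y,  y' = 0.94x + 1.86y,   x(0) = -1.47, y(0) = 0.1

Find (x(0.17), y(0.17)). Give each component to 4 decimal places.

Heun on (x,y): k1 = f(t_n, state_n); k2 = f(t_n + h, state_n + h·k1); state_{n+1} = state_n + (h/2)·(k1 + k2).
0.000000: (-1.470000, 0.100000)
  k1 = (-0.369500, -1.195800)
  predictor → (-1.532815, -0.103286)
  k2 = (-0.686250, -1.632958)
  → (-1.559739, -0.140444)
(x(0.17), y(0.17)) ≈ (-1.5597, -0.1404)

-1.5597, -0.1404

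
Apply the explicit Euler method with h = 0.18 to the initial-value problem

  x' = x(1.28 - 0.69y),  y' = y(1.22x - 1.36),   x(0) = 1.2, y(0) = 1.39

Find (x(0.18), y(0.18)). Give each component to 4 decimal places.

1.2693, 1.4160

Euler on (x,y): x_{n+1} = x_n + h·x', y_{n+1} = y_n + h·y'.
0.000000: (1.200000, 1.390000); f=(0.385080, 0.144560) → (1.269314, 1.416021)
(x(0.18), y(0.18)) ≈ (1.2693, 1.4160)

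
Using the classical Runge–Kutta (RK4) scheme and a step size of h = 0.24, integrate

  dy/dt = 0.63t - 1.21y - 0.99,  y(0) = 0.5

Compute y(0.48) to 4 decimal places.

RK4: k1 = f(t_n, y_n); k2 = f(t_n + h/2, y_n + (h/2)·k1); k3 = f(t_n + h/2, y_n + (h/2)·k2); k4 = f(t_n + h, y_n + h·k3); y_{n+1} = y_n + (h/6)·(k1 + 2k2 + 2k3 + k4).
t=0.000000, y=0.500000:
  k1 = f(0.000000, 0.500000) = -1.595000
  k2 = f(0.120000, 0.308600) = -1.287806
  k3 = f(0.120000, 0.345463) = -1.332411
  k4 = f(0.240000, 0.180221) = -1.056868
  y ← 0.500000 + (0.24/6)·(k1 + 2k2 + 2k3 + k4) = 0.184308
t=0.240000, y=0.184308:
  k1 = f(0.240000, 0.184308) = -1.061813
  k2 = f(0.360000, 0.056890) = -0.832037
  k3 = f(0.360000, 0.084463) = -0.865401
  k4 = f(0.480000, -0.023388) = -0.659300
  y ← 0.184308 + (0.24/6)·(k1 + 2k2 + 2k3 + k4) = -0.020332
y(0.48) ≈ -0.0203

-0.0203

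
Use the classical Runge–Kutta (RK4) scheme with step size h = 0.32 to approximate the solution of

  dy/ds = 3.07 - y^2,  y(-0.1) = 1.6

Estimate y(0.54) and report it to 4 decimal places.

RK4: k1 = f(s_n, y_n); k2 = f(s_n + h/2, y_n + (h/2)·k1); k3 = f(s_n + h/2, y_n + (h/2)·k2); k4 = f(s_n + h, y_n + h·k3); y_{n+1} = y_n + (h/6)·(k1 + 2k2 + 2k3 + k4).
s=-0.100000, y=1.600000:
  k1 = f(-0.100000, 1.600000) = 0.510000
  k2 = f(0.060000, 1.681600) = 0.242221
  k3 = f(0.060000, 1.638755) = 0.384481
  k4 = f(0.220000, 1.723034) = 0.101155
  y ← 1.600000 + (0.32/6)·(k1 + 2k2 + 2k3 + k4) = 1.699443
s=0.220000, y=1.699443:
  k1 = f(0.220000, 1.699443) = 0.181893
  k2 = f(0.380000, 1.728546) = 0.082129
  k3 = f(0.380000, 1.712584) = 0.137057
  k4 = f(0.540000, 1.743301) = 0.030900
  y ← 1.699443 + (0.32/6)·(k1 + 2k2 + 2k3 + k4) = 1.734172
y(0.54) ≈ 1.7342

1.7342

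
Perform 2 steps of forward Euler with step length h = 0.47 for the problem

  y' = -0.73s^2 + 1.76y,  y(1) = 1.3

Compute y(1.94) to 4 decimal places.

Euler: y_{n+1} = y_n + h·f(s_n, y_n).
s=1.000000, y=1.300000: f=1.558000 → y ← 1.300000 + 0.47·1.558000 = 2.032260
s=1.470000, y=2.032260: f=1.999321 → y ← 2.032260 + 0.47·1.999321 = 2.971941
y(1.94) ≈ 2.9719

2.9719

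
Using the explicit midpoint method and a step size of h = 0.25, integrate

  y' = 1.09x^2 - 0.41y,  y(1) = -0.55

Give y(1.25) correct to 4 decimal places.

Midpoint: k1 = f(x_n, y_n); k2 = f(x_n + h/2, y_n + (h/2)·k1); y_{n+1} = y_n + h·k2.
x=1.000000, y=-0.550000:
  k1 = f(1.000000, -0.550000) = 1.315500
  k2 = f(1.125000, -0.385563) = 1.537612
  y ← -0.550000 + 0.25·1.537612 = -0.165597
y(1.25) ≈ -0.1656

-0.1656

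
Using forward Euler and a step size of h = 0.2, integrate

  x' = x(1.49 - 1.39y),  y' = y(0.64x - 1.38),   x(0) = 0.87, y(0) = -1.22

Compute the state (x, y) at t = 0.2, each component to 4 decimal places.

Euler on (x,y): x_{n+1} = x_n + h·x', y_{n+1} = y_n + h·y'.
0.000000: (0.870000, -1.220000); f=(2.771646, 1.004304) → (1.424329, -1.019139)
(x(0.2), y(0.2)) ≈ (1.4243, -1.0191)

1.4243, -1.0191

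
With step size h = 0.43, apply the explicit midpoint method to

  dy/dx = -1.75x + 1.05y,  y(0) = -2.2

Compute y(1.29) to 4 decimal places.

Midpoint: k1 = f(x_n, y_n); k2 = f(x_n + h/2, y_n + (h/2)·k1); y_{n+1} = y_n + h·k2.
x=0.000000, y=-2.200000:
  k1 = f(0.000000, -2.200000) = -2.310000
  k2 = f(0.215000, -2.696650) = -3.207733
  y ← -2.200000 + 0.43·(-3.207733) = -3.579325
x=0.430000, y=-3.579325:
  k1 = f(0.430000, -3.579325) = -4.510791
  k2 = f(0.645000, -4.549145) = -5.905352
  y ← -3.579325 + 0.43·(-5.905352) = -6.118626
x=0.860000, y=-6.118626:
  k1 = f(0.860000, -6.118626) = -7.929558
  k2 = f(1.075000, -7.823481) = -10.095905
  y ← -6.118626 + 0.43·(-10.095905) = -10.459866
y(1.29) ≈ -10.4599

-10.4599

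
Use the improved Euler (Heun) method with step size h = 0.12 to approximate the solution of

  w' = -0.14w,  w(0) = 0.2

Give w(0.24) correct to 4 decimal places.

0.1934

Heun: k1 = f(t_n, w_n); k2 = f(t_n + h, w_n + h·k1); w_{n+1} = w_n + (h/2)·(k1 + k2).
t=0.000000, w=0.200000:
  k1 = f(0.000000, 0.200000) = -0.028000
  k2 = f(0.120000, 0.196640) = -0.027530
  w ← 0.200000 + (0.12/2)·(-0.028000 + (-0.027530)) = 0.196668
t=0.120000, w=0.196668:
  k1 = f(0.120000, 0.196668) = -0.027534
  k2 = f(0.240000, 0.193364) = -0.027071
  w ← 0.196668 + (0.12/2)·(-0.027534 + (-0.027071)) = 0.193392
w(0.24) ≈ 0.1934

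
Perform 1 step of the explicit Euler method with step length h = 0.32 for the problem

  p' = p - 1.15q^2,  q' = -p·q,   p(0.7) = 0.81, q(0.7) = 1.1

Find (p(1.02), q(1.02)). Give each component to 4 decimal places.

0.6239, 0.8149

Euler on (p,q): p_{n+1} = p_n + h·p', q_{n+1} = q_n + h·q'.
0.700000: (0.810000, 1.100000); f=(-0.581500, -0.891000) → (0.623920, 0.814880)
(p(1.02), q(1.02)) ≈ (0.6239, 0.8149)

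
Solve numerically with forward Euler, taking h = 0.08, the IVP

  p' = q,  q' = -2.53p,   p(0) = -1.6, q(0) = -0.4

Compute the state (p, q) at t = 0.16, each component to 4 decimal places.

Euler on (p,q): p_{n+1} = p_n + h·p', q_{n+1} = q_n + h·q'.
0.000000: (-1.600000, -0.400000); f=(-0.400000, 4.048000) → (-1.632000, -0.076160)
0.080000: (-1.632000, -0.076160); f=(-0.076160, 4.128960) → (-1.638093, 0.254157)
(p(0.16), q(0.16)) ≈ (-1.6381, 0.2542)

-1.6381, 0.2542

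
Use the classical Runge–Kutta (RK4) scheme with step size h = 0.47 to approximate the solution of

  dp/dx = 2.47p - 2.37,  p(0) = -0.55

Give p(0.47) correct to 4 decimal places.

-3.8274

RK4: k1 = f(x_n, p_n); k2 = f(x_n + h/2, p_n + (h/2)·k1); k3 = f(x_n + h/2, p_n + (h/2)·k2); k4 = f(x_n + h, p_n + h·k3); p_{n+1} = p_n + (h/6)·(k1 + 2k2 + 2k3 + k4).
x=0.000000, p=-0.550000:
  k1 = f(0.000000, -0.550000) = -3.728500
  k2 = f(0.235000, -1.426198) = -5.892708
  k3 = f(0.235000, -1.934786) = -7.148922
  k4 = f(0.470000, -3.909993) = -12.027684
  p ← -0.550000 + (0.47/6)·(k1 + 2k2 + 2k3 + k4) = -3.827423
p(0.47) ≈ -3.8274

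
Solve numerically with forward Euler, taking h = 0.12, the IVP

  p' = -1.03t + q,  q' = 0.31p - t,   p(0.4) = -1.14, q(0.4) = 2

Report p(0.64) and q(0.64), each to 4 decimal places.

-0.7846, 1.8119

Euler on (p,q): p_{n+1} = p_n + h·p', q_{n+1} = q_n + h·q'.
0.400000: (-1.140000, 2.000000); f=(1.588000, -0.753400) → (-0.949440, 1.909592)
0.520000: (-0.949440, 1.909592); f=(1.373992, -0.814326) → (-0.784561, 1.811873)
(p(0.64), q(0.64)) ≈ (-0.7846, 1.8119)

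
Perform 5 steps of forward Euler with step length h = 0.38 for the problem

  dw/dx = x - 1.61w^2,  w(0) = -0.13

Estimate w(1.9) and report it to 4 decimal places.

Euler: w_{n+1} = w_n + h·f(x_n, w_n).
x=0.000000, w=-0.130000: f=-0.027209 → w ← -0.130000 + 0.38·(-0.027209) = -0.140339
x=0.380000, w=-0.140339: f=0.348291 → w ← -0.140339 + 0.38·0.348291 = -0.007989
x=0.760000, w=-0.007989: f=0.759897 → w ← -0.007989 + 0.38·0.759897 = 0.280772
x=1.140000, w=0.280772: f=1.013079 → w ← 0.280772 + 0.38·1.013079 = 0.665742
x=1.520000, w=0.665742: f=0.806428 → w ← 0.665742 + 0.38·0.806428 = 0.972185
w(1.9) ≈ 0.9722

0.9722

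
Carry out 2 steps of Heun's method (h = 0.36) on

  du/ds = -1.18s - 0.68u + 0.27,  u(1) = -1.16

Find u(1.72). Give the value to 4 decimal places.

-1.4991

Heun: k1 = f(s_n, u_n); k2 = f(s_n + h, u_n + h·k1); u_{n+1} = u_n + (h/2)·(k1 + k2).
s=1.000000, u=-1.160000:
  k1 = f(1.000000, -1.160000) = -0.121200
  k2 = f(1.360000, -1.203632) = -0.516330
  u ← -1.160000 + (0.36/2)·(-0.121200 + (-0.516330)) = -1.274755
s=1.360000, u=-1.274755:
  k1 = f(1.360000, -1.274755) = -0.467966
  k2 = f(1.720000, -1.443223) = -0.778208
  u ← -1.274755 + (0.36/2)·(-0.467966 + (-0.778208)) = -1.499067
u(1.72) ≈ -1.4991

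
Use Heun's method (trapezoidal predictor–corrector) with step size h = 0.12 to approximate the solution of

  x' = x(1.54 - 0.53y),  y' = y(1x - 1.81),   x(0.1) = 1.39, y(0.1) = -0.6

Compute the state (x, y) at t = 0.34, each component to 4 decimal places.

Heun on (x,y): k1 = f(t_n, state_n); k2 = f(t_n + h, state_n + h·k1); state_{n+1} = state_n + (h/2)·(k1 + k2).
0.100000: (1.390000, -0.600000)
  k1 = (2.582620, 0.252000)
  predictor → (1.699914, -0.569760)
  k2 = (3.131196, 0.062722)
  → (1.732829, -0.581117)
0.220000: (1.732829, -0.581117)
  k1 = (3.202254, 0.044845)
  predictor → (2.117099, -0.575735)
  k2 = (3.906344, -0.176808)
  → (2.159345, -0.589034)
(x(0.34), y(0.34)) ≈ (2.1593, -0.5890)

2.1593, -0.5890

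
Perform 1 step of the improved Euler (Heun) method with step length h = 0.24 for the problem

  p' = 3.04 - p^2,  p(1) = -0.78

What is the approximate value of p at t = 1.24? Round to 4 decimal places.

Heun: k1 = f(t_n, p_n); k2 = f(t_n + h, p_n + h·k1); p_{n+1} = p_n + (h/2)·(k1 + k2).
t=1.000000, p=-0.780000:
  k1 = f(1.000000, -0.780000) = 2.431600
  k2 = f(1.240000, -0.196416) = 3.001421
  p ← -0.780000 + (0.24/2)·(2.431600 + 3.001421) = -0.128038
p(1.24) ≈ -0.1280

-0.1280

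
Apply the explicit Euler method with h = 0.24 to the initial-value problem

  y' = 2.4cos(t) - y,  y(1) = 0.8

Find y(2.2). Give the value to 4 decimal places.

Euler: y_{n+1} = y_n + h·f(t_n, y_n).
t=1.000000, y=0.800000: f=0.496726 → y ← 0.800000 + 0.24·0.496726 = 0.919214
t=1.240000, y=0.919214: f=-0.139703 → y ← 0.919214 + 0.24·(-0.139703) = 0.885685
t=1.480000, y=0.885685: f=-0.668073 → y ← 0.885685 + 0.24·(-0.668073) = 0.725348
t=1.720000, y=0.725348: f=-1.082109 → y ← 0.725348 + 0.24·(-1.082109) = 0.465641
t=1.960000, y=0.465641: f=-1.376326 → y ← 0.465641 + 0.24·(-1.376326) = 0.135323
y(2.2) ≈ 0.1353

0.1353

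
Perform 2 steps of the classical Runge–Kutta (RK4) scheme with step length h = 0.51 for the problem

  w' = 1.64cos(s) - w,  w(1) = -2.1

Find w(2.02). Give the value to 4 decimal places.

-0.7846

RK4: k1 = f(s_n, w_n); k2 = f(s_n + h/2, w_n + (h/2)·k1); k3 = f(s_n + h/2, w_n + (h/2)·k2); k4 = f(s_n + h, w_n + h·k3); w_{n+1} = w_n + (h/6)·(k1 + 2k2 + 2k3 + k4).
s=1.000000, w=-2.100000:
  k1 = f(1.000000, -2.100000) = 2.986096
  k2 = f(1.255000, -1.338546) = 1.847886
  k3 = f(1.255000, -1.628789) = 2.138130
  k4 = f(1.510000, -1.009554) = 1.109198
  w ← -2.100000 + (0.51/6)·(k1 + 2k2 + 2k3 + k4) = -1.074277
s=1.510000, w=-1.074277:
  k1 = f(1.510000, -1.074277) = 1.173922
  k2 = f(1.765000, -0.774927) = 0.458431
  k3 = f(1.765000, -0.957377) = 0.640882
  k4 = f(2.020000, -0.747428) = 0.035260
  w ← -1.074277 + (0.51/6)·(k1 + 2k2 + 2k3 + k4) = -0.784614
w(2.02) ≈ -0.7846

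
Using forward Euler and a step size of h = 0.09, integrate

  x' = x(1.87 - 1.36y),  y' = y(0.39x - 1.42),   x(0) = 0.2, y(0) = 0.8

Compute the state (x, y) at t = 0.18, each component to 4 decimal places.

Euler on (x,y): x_{n+1} = x_n + h·x', y_{n+1} = y_n + h·y'.
0.000000: (0.200000, 0.800000); f=(0.156400, -1.073600) → (0.214076, 0.703376)
0.090000: (0.214076, 0.703376); f=(0.195539, -0.940069) → (0.231674, 0.618770)
(x(0.18), y(0.18)) ≈ (0.2317, 0.6188)

0.2317, 0.6188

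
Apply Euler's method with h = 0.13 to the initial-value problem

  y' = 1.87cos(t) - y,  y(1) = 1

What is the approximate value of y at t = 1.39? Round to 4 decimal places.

0.9225

Euler: y_{n+1} = y_n + h·f(t_n, y_n).
t=1.000000, y=1.000000: f=0.010365 → y ← 1.000000 + 0.13·0.010365 = 1.001347
t=1.130000, y=1.001347: f=-0.203494 → y ← 1.001347 + 0.13·(-0.203494) = 0.974893
t=1.260000, y=0.974893: f=-0.403016 → y ← 0.974893 + 0.13·(-0.403016) = 0.922501
y(1.39) ≈ 0.9225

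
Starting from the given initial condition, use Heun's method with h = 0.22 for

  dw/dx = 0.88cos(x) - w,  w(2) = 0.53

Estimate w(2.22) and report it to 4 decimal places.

Heun: k1 = f(x_n, w_n); k2 = f(x_n + h, w_n + h·k1); w_{n+1} = w_n + (h/2)·(k1 + k2).
x=2.000000, w=0.530000:
  k1 = f(2.000000, 0.530000) = -0.896209
  k2 = f(2.220000, 0.332834) = -0.864840
  w ← 0.530000 + (0.22/2)·(-0.896209 + (-0.864840)) = 0.336285
w(2.22) ≈ 0.3363

0.3363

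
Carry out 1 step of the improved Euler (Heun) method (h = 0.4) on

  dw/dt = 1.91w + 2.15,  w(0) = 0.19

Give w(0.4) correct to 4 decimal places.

1.5791

Heun: k1 = f(t_n, w_n); k2 = f(t_n + h, w_n + h·k1); w_{n+1} = w_n + (h/2)·(k1 + k2).
t=0.000000, w=0.190000:
  k1 = f(0.000000, 0.190000) = 2.512900
  k2 = f(0.400000, 1.195160) = 4.432756
  w ← 0.190000 + (0.4/2)·(2.512900 + 4.432756) = 1.579131
w(0.4) ≈ 1.5791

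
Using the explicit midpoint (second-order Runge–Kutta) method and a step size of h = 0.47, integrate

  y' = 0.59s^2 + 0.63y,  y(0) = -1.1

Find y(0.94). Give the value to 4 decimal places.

Midpoint: k1 = f(s_n, y_n); k2 = f(s_n + h/2, y_n + (h/2)·k1); y_{n+1} = y_n + h·k2.
s=0.000000, y=-1.100000:
  k1 = f(0.000000, -1.100000) = -0.693000
  k2 = f(0.235000, -1.262855) = -0.763016
  y ← -1.100000 + 0.47·(-0.763016) = -1.458617
s=0.470000, y=-1.458617:
  k1 = f(0.470000, -1.458617) = -0.788598
  k2 = f(0.705000, -1.643938) = -0.742436
  y ← -1.458617 + 0.47·(-0.742436) = -1.807562
y(0.94) ≈ -1.8076

-1.8076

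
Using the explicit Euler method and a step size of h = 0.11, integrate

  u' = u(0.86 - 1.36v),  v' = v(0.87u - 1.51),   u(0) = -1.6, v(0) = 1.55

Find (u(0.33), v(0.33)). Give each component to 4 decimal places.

Euler on (u,v): u_{n+1} = u_n + h·u', v_{n+1} = v_n + h·v'.
0.000000: (-1.600000, 1.550000); f=(1.996800, -4.498100) → (-1.380352, 1.055209)
0.110000: (-1.380352, 1.055209); f=(0.793819, -2.860573) → (-1.293032, 0.740546)
0.220000: (-1.293032, 0.740546); f=(0.190260, -1.951293) → (-1.272103, 0.525904)
(u(0.33), v(0.33)) ≈ (-1.2721, 0.5259)

-1.2721, 0.5259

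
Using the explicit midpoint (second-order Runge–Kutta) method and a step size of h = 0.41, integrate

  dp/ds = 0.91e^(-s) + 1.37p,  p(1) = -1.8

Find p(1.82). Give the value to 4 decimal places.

Midpoint: k1 = f(s_n, p_n); k2 = f(s_n + h/2, p_n + (h/2)·k1); p_{n+1} = p_n + h·k2.
s=1.000000, p=-1.800000:
  k1 = f(1.000000, -1.800000) = -2.131230
  k2 = f(1.205000, -2.236902) = -2.791836
  p ← -1.800000 + 0.41·(-2.791836) = -2.944653
s=1.410000, p=-2.944653:
  k1 = f(1.410000, -2.944653) = -3.812004
  k2 = f(1.615000, -3.726114) = -4.923785
  p ← -2.944653 + 0.41·(-4.923785) = -4.963405
p(1.82) ≈ -4.9634

-4.9634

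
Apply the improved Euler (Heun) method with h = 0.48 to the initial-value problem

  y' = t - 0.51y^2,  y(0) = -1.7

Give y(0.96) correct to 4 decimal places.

-5.2524

Heun: k1 = f(t_n, y_n); k2 = f(t_n + h, y_n + h·k1); y_{n+1} = y_n + (h/2)·(k1 + k2).
t=0.000000, y=-1.700000:
  k1 = f(0.000000, -1.700000) = -1.473900
  k2 = f(0.480000, -2.407472) = -2.475920
  y ← -1.700000 + (0.48/2)·(-1.473900 + (-2.475920)) = -2.647957
t=0.480000, y=-2.647957:
  k1 = f(0.480000, -2.647957) = -3.095954
  k2 = f(0.960000, -4.134015) = -7.755940
  y ← -2.647957 + (0.48/2)·(-3.095954 + (-7.755940)) = -5.252411
y(0.96) ≈ -5.2524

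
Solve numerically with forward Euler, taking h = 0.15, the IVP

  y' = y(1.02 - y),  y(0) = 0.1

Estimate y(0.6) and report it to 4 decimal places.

0.1657

Euler: y_{n+1} = y_n + h·f(x_n, y_n).
x=0.000000, y=0.100000: f=0.092000 → y ← 0.100000 + 0.15·0.092000 = 0.113800
x=0.150000, y=0.113800: f=0.103126 → y ← 0.113800 + 0.15·0.103126 = 0.129269
x=0.300000, y=0.129269: f=0.115144 → y ← 0.129269 + 0.15·0.115144 = 0.146540
x=0.450000, y=0.146540: f=0.127997 → y ← 0.146540 + 0.15·0.127997 = 0.165740
y(0.6) ≈ 0.1657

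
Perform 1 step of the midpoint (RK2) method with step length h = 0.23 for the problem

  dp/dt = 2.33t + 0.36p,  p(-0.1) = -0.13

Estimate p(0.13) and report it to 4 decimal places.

Midpoint: k1 = f(t_n, p_n); k2 = f(t_n + h/2, p_n + (h/2)·k1); p_{n+1} = p_n + h·k2.
t=-0.100000, p=-0.130000:
  k1 = f(-0.100000, -0.130000) = -0.279800
  k2 = f(0.015000, -0.162177) = -0.023434
  p ← -0.130000 + 0.23·(-0.023434) = -0.135390
p(0.13) ≈ -0.1354

-0.1354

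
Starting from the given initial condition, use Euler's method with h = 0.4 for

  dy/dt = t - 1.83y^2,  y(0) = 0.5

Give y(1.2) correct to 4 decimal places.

0.6043

Euler: y_{n+1} = y_n + h·f(t_n, y_n).
t=0.000000, y=0.500000: f=-0.457500 → y ← 0.500000 + 0.4·(-0.457500) = 0.317000
t=0.400000, y=0.317000: f=0.216105 → y ← 0.317000 + 0.4·0.216105 = 0.403442
t=0.800000, y=0.403442: f=0.502139 → y ← 0.403442 + 0.4·0.502139 = 0.604298
y(1.2) ≈ 0.6043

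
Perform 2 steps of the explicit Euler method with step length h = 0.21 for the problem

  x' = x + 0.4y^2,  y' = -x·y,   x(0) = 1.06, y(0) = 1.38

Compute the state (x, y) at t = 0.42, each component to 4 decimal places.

Euler on (x,y): x_{n+1} = x_n + h·x', y_{n+1} = y_n + h·y'.
0.000000: (1.060000, 1.380000); f=(1.821760, -1.462800) → (1.442570, 1.072812)
0.210000: (1.442570, 1.072812); f=(1.902940, -1.547606) → (1.842187, 0.747815)
(x(0.42), y(0.42)) ≈ (1.8422, 0.7478)

1.8422, 0.7478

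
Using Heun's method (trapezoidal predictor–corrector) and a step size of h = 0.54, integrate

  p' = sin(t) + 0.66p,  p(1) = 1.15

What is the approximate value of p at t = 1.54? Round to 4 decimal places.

2.2109

Heun: k1 = f(t_n, p_n); k2 = f(t_n + h, p_n + h·k1); p_{n+1} = p_n + (h/2)·(k1 + k2).
t=1.000000, p=1.150000:
  k1 = f(1.000000, 1.150000) = 1.600471
  k2 = f(1.540000, 2.014254) = 2.328934
  p ← 1.150000 + (0.54/2)·(1.600471 + 2.328934) = 2.210939
p(1.54) ≈ 2.2109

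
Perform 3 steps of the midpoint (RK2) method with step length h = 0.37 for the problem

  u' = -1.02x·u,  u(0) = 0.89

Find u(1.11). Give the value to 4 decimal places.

0.4664

Midpoint: k1 = f(x_n, u_n); k2 = f(x_n + h/2, u_n + (h/2)·k1); u_{n+1} = u_n + h·k2.
x=0.000000, u=0.890000:
  k1 = f(0.000000, 0.890000) = 0.000000
  k2 = f(0.185000, 0.890000) = -0.167943
  u ← 0.890000 + 0.37·(-0.167943) = 0.827861
x=0.370000, u=0.827861:
  k1 = f(0.370000, 0.827861) = -0.312435
  k2 = f(0.555000, 0.770061) = -0.435931
  u ← 0.827861 + 0.37·(-0.435931) = 0.666566
x=0.740000, u=0.666566:
  k1 = f(0.740000, 0.666566) = -0.503124
  k2 = f(0.925000, 0.573488) = -0.541086
  u ← 0.666566 + 0.37·(-0.541086) = 0.466365
u(1.11) ≈ 0.4664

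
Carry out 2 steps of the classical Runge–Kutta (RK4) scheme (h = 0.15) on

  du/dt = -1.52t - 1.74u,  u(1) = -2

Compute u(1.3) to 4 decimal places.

-1.5998

RK4: k1 = f(t_n, u_n); k2 = f(t_n + h/2, u_n + (h/2)·k1); k3 = f(t_n + h/2, u_n + (h/2)·k2); k4 = f(t_n + h, u_n + h·k3); u_{n+1} = u_n + (h/6)·(k1 + 2k2 + 2k3 + k4).
t=1.000000, u=-2.000000:
  k1 = f(1.000000, -2.000000) = 1.960000
  k2 = f(1.075000, -1.853000) = 1.590220
  k3 = f(1.075000, -1.880734) = 1.638476
  k4 = f(1.150000, -1.754229) = 1.304358
  u ← -2.000000 + (0.15/6)·(k1 + 2k2 + 2k3 + k4) = -1.756956
t=1.150000, u=-1.756956:
  k1 = f(1.150000, -1.756956) = 1.309104
  k2 = f(1.225000, -1.658773) = 1.024266
  k3 = f(1.225000, -1.680136) = 1.061437
  k4 = f(1.300000, -1.597741) = 0.804069
  u ← -1.756956 + (0.15/6)·(k1 + 2k2 + 2k3 + k4) = -1.599842
u(1.3) ≈ -1.5998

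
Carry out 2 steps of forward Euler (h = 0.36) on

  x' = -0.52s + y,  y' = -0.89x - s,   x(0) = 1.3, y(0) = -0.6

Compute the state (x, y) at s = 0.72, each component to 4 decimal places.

Euler on (x,y): x_{n+1} = x_n + h·x', y_{n+1} = y_n + h·y'.
0.000000: (1.300000, -0.600000); f=(-0.600000, -1.157000) → (1.084000, -1.016520)
0.360000: (1.084000, -1.016520); f=(-1.203720, -1.324760) → (0.650661, -1.493434)
(x(0.72), y(0.72)) ≈ (0.6507, -1.4934)

0.6507, -1.4934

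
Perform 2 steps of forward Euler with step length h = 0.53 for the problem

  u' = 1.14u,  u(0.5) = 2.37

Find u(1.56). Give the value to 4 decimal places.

Euler: u_{n+1} = u_n + h·f(x_n, u_n).
x=0.500000, u=2.370000: f=2.701800 → u ← 2.370000 + 0.53·2.701800 = 3.801954
x=1.030000, u=3.801954: f=4.334228 → u ← 3.801954 + 0.53·4.334228 = 6.099095
u(1.56) ≈ 6.0991

6.0991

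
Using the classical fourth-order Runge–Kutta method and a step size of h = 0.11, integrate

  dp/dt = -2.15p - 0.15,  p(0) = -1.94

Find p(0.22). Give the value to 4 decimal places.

-1.2352

RK4: k1 = f(t_n, p_n); k2 = f(t_n + h/2, p_n + (h/2)·k1); k3 = f(t_n + h/2, p_n + (h/2)·k2); k4 = f(t_n + h, p_n + h·k3); p_{n+1} = p_n + (h/6)·(k1 + 2k2 + 2k3 + k4).
t=0.000000, p=-1.940000:
  k1 = f(0.000000, -1.940000) = 4.021000
  k2 = f(0.055000, -1.718845) = 3.545517
  k3 = f(0.055000, -1.744997) = 3.601743
  k4 = f(0.110000, -1.543808) = 3.169188
  p ← -1.940000 + (0.11/6)·(k1 + 2k2 + 2k3 + k4) = -1.546114
t=0.110000, p=-1.546114:
  k1 = f(0.110000, -1.546114) = 3.174144
  k2 = f(0.165000, -1.371536) = 2.798802
  k3 = f(0.165000, -1.392180) = 2.843186
  k4 = f(0.220000, -1.233363) = 2.501731
  p ← -1.546114 + (0.11/6)·(k1 + 2k2 + 2k3 + k4) = -1.235183
p(0.22) ≈ -1.2352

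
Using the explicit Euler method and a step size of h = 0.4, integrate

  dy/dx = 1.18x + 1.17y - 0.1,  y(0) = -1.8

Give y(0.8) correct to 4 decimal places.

Euler: y_{n+1} = y_n + h·f(x_n, y_n).
x=0.000000, y=-1.800000: f=-2.206000 → y ← -1.800000 + 0.4·(-2.206000) = -2.682400
x=0.400000, y=-2.682400: f=-2.766408 → y ← -2.682400 + 0.4·(-2.766408) = -3.788963
y(0.8) ≈ -3.7890

-3.7890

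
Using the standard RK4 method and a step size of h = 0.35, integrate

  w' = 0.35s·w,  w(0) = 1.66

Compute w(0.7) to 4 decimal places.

RK4: k1 = f(s_n, w_n); k2 = f(s_n + h/2, w_n + (h/2)·k1); k3 = f(s_n + h/2, w_n + (h/2)·k2); k4 = f(s_n + h, w_n + h·k3); w_{n+1} = w_n + (h/6)·(k1 + 2k2 + 2k3 + k4).
s=0.000000, w=1.660000:
  k1 = f(0.000000, 1.660000) = 0.000000
  k2 = f(0.175000, 1.660000) = 0.101675
  k3 = f(0.175000, 1.677793) = 0.102765
  k4 = f(0.350000, 1.695968) = 0.207756
  w ← 1.660000 + (0.35/6)·(k1 + 2k2 + 2k3 + k4) = 1.695970
s=0.350000, w=1.695970:
  k1 = f(0.350000, 1.695970) = 0.207756
  k2 = f(0.525000, 1.732328) = 0.318315
  k3 = f(0.525000, 1.751676) = 0.321870
  k4 = f(0.700000, 1.808625) = 0.443113
  w ← 1.695970 + (0.35/6)·(k1 + 2k2 + 2k3 + k4) = 1.808626
w(0.7) ≈ 1.8086

1.8086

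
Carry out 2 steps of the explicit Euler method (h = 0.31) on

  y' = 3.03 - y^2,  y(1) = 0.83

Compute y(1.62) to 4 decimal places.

Euler: y_{n+1} = y_n + h·f(t_n, y_n).
t=1.000000, y=0.830000: f=2.341100 → y ← 0.830000 + 0.31·2.341100 = 1.555741
t=1.310000, y=1.555741: f=0.609670 → y ← 1.555741 + 0.31·0.609670 = 1.744739
y(1.62) ≈ 1.7447

1.7447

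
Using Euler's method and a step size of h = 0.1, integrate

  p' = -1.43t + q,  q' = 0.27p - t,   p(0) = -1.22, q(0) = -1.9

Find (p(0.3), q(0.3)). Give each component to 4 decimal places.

-1.8443, -2.0447

Euler on (p,q): p_{n+1} = p_n + h·p', q_{n+1} = q_n + h·q'.
0.000000: (-1.220000, -1.900000); f=(-1.900000, -0.329400) → (-1.410000, -1.932940)
0.100000: (-1.410000, -1.932940); f=(-2.075940, -0.480700) → (-1.617594, -1.981010)
0.200000: (-1.617594, -1.981010); f=(-2.267010, -0.636750) → (-1.844295, -2.044685)
(p(0.3), q(0.3)) ≈ (-1.8443, -2.0447)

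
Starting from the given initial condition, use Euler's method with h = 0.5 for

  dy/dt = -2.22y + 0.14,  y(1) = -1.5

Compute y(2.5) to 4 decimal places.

Euler: y_{n+1} = y_n + h·f(t_n, y_n).
t=1.000000, y=-1.500000: f=3.470000 → y ← -1.500000 + 0.5·3.470000 = 0.235000
t=1.500000, y=0.235000: f=-0.381700 → y ← 0.235000 + 0.5·(-0.381700) = 0.044150
t=2.000000, y=0.044150: f=0.041987 → y ← 0.044150 + 0.5·0.041987 = 0.065144
y(2.5) ≈ 0.0651

0.0651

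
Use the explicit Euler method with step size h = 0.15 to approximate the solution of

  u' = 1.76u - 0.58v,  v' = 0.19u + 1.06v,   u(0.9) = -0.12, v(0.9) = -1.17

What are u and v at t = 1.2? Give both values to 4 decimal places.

Euler on (u,v): u_{n+1} = u_n + h·u', v_{n+1} = v_n + h·v'.
0.900000: (-0.120000, -1.170000); f=(0.467400, -1.263000) → (-0.049890, -1.359450)
1.050000: (-0.049890, -1.359450); f=(0.700675, -1.450496) → (0.055211, -1.577024)
(u(1.2), v(1.2)) ≈ (0.0552, -1.5770)

0.0552, -1.5770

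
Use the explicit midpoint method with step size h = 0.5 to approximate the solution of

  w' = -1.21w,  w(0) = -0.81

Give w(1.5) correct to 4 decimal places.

Midpoint: k1 = f(s_n, w_n); k2 = f(s_n + h/2, w_n + (h/2)·k1); w_{n+1} = w_n + h·k2.
s=0.000000, w=-0.810000:
  k1 = f(0.000000, -0.810000) = 0.980100
  k2 = f(0.250000, -0.564975) = 0.683620
  w ← -0.810000 + 0.5·0.683620 = -0.468190
s=0.500000, w=-0.468190:
  k1 = f(0.500000, -0.468190) = 0.566510
  k2 = f(0.750000, -0.326563) = 0.395141
  w ← -0.468190 + 0.5·0.395141 = -0.270620
s=1.000000, w=-0.270620:
  k1 = f(1.000000, -0.270620) = 0.327450
  k2 = f(1.250000, -0.188757) = 0.228396
  w ← -0.270620 + 0.5·0.228396 = -0.156422
w(1.5) ≈ -0.1564

-0.1564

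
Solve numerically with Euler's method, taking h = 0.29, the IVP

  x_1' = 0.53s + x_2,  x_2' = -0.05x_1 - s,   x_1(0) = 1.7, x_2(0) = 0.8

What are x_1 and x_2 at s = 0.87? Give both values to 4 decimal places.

2.4829, 0.4631

Euler on (x_1,x_2): x_1_{n+1} = x_1_n + h·x_1', x_2_{n+1} = x_2_n + h·x_2'.
0.000000: (1.700000, 0.800000); f=(0.800000, -0.085000) → (1.932000, 0.775350)
0.290000: (1.932000, 0.775350); f=(0.929050, -0.386600) → (2.201424, 0.663236)
0.580000: (2.201424, 0.663236); f=(0.970636, -0.690071) → (2.482909, 0.463115)
(x_1(0.87), x_2(0.87)) ≈ (2.4829, 0.4631)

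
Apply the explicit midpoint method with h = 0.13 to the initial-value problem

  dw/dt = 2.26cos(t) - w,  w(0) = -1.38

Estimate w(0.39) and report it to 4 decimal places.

-0.2274

Midpoint: k1 = f(t_n, w_n); k2 = f(t_n + h/2, w_n + (h/2)·k1); w_{n+1} = w_n + h·k2.
t=0.000000, w=-1.380000:
  k1 = f(0.000000, -1.380000) = 3.640000
  k2 = f(0.065000, -1.143400) = 3.398627
  w ← -1.380000 + 0.13·3.398627 = -0.938178
t=0.130000, w=-0.938178:
  k1 = f(0.130000, -0.938178) = 3.179108
  k2 = f(0.195000, -0.731536) = 2.948704
  w ← -0.938178 + 0.13·2.948704 = -0.554847
t=0.260000, w=-0.554847:
  k1 = f(0.260000, -0.554847) = 2.738888
  k2 = f(0.325000, -0.376819) = 2.518510
  w ← -0.554847 + 0.13·2.518510 = -0.227441
w(0.39) ≈ -0.2274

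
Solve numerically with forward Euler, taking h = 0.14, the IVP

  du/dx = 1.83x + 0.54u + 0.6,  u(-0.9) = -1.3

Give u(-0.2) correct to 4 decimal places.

Euler: u_{n+1} = u_n + h·f(x_n, u_n).
x=-0.900000, u=-1.300000: f=-1.749000 → u ← -1.300000 + 0.14·(-1.749000) = -1.544860
x=-0.760000, u=-1.544860: f=-1.625024 → u ← -1.544860 + 0.14·(-1.625024) = -1.772363
x=-0.620000, u=-1.772363: f=-1.491676 → u ← -1.772363 + 0.14·(-1.491676) = -1.981198
x=-0.480000, u=-1.981198: f=-1.348247 → u ← -1.981198 + 0.14·(-1.348247) = -2.169953
x=-0.340000, u=-2.169953: f=-1.193974 → u ← -2.169953 + 0.14·(-1.193974) = -2.337109
u(-0.2) ≈ -2.3371

-2.3371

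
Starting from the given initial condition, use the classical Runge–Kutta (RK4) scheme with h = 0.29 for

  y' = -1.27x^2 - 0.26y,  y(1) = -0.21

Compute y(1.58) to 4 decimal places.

RK4: k1 = f(x_n, y_n); k2 = f(x_n + h/2, y_n + (h/2)·k1); k3 = f(x_n + h/2, y_n + (h/2)·k2); k4 = f(x_n + h, y_n + h·k3); y_{n+1} = y_n + (h/6)·(k1 + 2k2 + 2k3 + k4).
x=1.000000, y=-0.210000:
  k1 = f(1.000000, -0.210000) = -1.215400
  k2 = f(1.145000, -0.386233) = -1.564581
  k3 = f(1.145000, -0.436864) = -1.551417
  k4 = f(1.290000, -0.659911) = -1.941830
  y ← -0.210000 + (0.29/6)·(k1 + 2k2 + 2k3 + k4) = -0.663813
x=1.290000, y=-0.663813:
  k1 = f(1.290000, -0.663813) = -1.940816
  k2 = f(1.435000, -0.945231) = -2.369456
  k3 = f(1.435000, -1.007384) = -2.353296
  k4 = f(1.580000, -1.346268) = -2.820398
  y ← -0.663813 + (0.29/6)·(k1 + 2k2 + 2k3 + k4) = -1.350471
y(1.58) ≈ -1.3505

-1.3505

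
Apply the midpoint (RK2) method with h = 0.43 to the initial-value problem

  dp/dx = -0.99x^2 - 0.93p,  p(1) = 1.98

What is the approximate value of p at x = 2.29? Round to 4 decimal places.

Midpoint: k1 = f(x_n, p_n); k2 = f(x_n + h/2, p_n + (h/2)·k1); p_{n+1} = p_n + h·k2.
x=1.000000, p=1.980000:
  k1 = f(1.000000, 1.980000) = -2.831400
  k2 = f(1.215000, 1.371249) = -2.736724
  p ← 1.980000 + 0.43·(-2.736724) = 0.803209
x=1.430000, p=0.803209:
  k1 = f(1.430000, 0.803209) = -2.771435
  k2 = f(1.645000, 0.207350) = -2.871800
  p ← 0.803209 + 0.43·(-2.871800) = -0.431666
x=1.860000, p=-0.431666:
  k1 = f(1.860000, -0.431666) = -3.023555
  k2 = f(2.075000, -1.081730) = -3.256560
  p ← -0.431666 + 0.43·(-3.256560) = -1.831986
p(2.29) ≈ -1.8320

-1.8320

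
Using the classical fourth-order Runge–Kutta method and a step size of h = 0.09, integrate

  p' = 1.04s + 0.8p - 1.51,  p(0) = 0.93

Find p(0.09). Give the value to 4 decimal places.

0.8628

RK4: k1 = f(s_n, p_n); k2 = f(s_n + h/2, p_n + (h/2)·k1); k3 = f(s_n + h/2, p_n + (h/2)·k2); k4 = f(s_n + h, p_n + h·k3); p_{n+1} = p_n + (h/6)·(k1 + 2k2 + 2k3 + k4).
s=0.000000, p=0.930000:
  k1 = f(0.000000, 0.930000) = -0.766000
  k2 = f(0.045000, 0.895530) = -0.746776
  k3 = f(0.045000, 0.896395) = -0.746084
  k4 = f(0.090000, 0.862852) = -0.726118
  p ← 0.930000 + (0.09/6)·(k1 + 2k2 + 2k3 + k4) = 0.862832
p(0.09) ≈ 0.8628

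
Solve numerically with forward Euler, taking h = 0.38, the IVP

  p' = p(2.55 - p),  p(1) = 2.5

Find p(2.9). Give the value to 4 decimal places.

2.5500

Euler: p_{n+1} = p_n + h·f(t_n, p_n).
t=1.000000, p=2.500000: f=0.125000 → p ← 2.500000 + 0.38·0.125000 = 2.547500
t=1.380000, p=2.547500: f=0.006369 → p ← 2.547500 + 0.38·0.006369 = 2.549920
t=1.760000, p=2.549920: f=0.000204 → p ← 2.549920 + 0.38·0.000204 = 2.549998
t=2.140000, p=2.549998: f=0.000006 → p ← 2.549998 + 0.38·0.000006 = 2.550000
t=2.520000, p=2.550000: f=0.000000 → p ← 2.550000 + 0.38·0.000000 = 2.550000
p(2.9) ≈ 2.5500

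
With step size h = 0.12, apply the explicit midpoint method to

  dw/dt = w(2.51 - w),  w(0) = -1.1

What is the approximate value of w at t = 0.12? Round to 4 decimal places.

-1.7180

Midpoint: k1 = f(t_n, w_n); k2 = f(t_n + h/2, w_n + (h/2)·k1); w_{n+1} = w_n + h·k2.
t=0.000000, w=-1.100000:
  k1 = f(0.000000, -1.100000) = -3.971000
  k2 = f(0.060000, -1.338260) = -5.149972
  w ← -1.100000 + 0.12·(-5.149972) = -1.717997
w(0.12) ≈ -1.7180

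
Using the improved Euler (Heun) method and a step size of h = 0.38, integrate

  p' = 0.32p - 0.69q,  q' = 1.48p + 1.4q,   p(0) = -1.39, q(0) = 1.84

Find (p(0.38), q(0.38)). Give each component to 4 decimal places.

-2.1069, 1.9064

Heun on (p,q): k1 = f(x_n, state_n); k2 = f(x_n + h, state_n + h·k1); state_{n+1} = state_n + (h/2)·(k1 + k2).
0.000000: (-1.390000, 1.840000)
  k1 = (-1.714400, 0.518800)
  predictor → (-2.041472, 2.037144)
  k2 = (-2.058900, -0.169377)
  → (-2.106927, 1.906390)
(p(0.38), q(0.38)) ≈ (-2.1069, 1.9064)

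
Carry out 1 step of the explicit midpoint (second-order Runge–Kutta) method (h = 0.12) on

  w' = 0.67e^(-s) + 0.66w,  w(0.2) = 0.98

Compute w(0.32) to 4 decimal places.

1.1253

Midpoint: k1 = f(s_n, w_n); k2 = f(s_n + h/2, w_n + (h/2)·k1); w_{n+1} = w_n + h·k2.
s=0.200000, w=0.980000:
  k1 = f(0.200000, 0.980000) = 1.195350
  k2 = f(0.260000, 1.051721) = 1.210740
  w ← 0.980000 + 0.12·1.210740 = 1.125289
w(0.32) ≈ 1.1253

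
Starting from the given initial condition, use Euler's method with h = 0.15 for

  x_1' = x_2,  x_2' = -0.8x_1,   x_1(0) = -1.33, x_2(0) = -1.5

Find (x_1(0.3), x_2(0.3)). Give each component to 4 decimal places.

-1.7561, -1.1538

Euler on (x_1,x_2): x_1_{n+1} = x_1_n + h·x_1', x_2_{n+1} = x_2_n + h·x_2'.
0.000000: (-1.330000, -1.500000); f=(-1.500000, 1.064000) → (-1.555000, -1.340400)
0.150000: (-1.555000, -1.340400); f=(-1.340400, 1.244000) → (-1.756060, -1.153800)
(x_1(0.3), x_2(0.3)) ≈ (-1.7561, -1.1538)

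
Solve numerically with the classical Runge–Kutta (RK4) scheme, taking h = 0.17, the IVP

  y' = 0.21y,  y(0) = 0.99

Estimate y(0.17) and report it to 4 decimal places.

RK4: k1 = f(t_n, y_n); k2 = f(t_n + h/2, y_n + (h/2)·k1); k3 = f(t_n + h/2, y_n + (h/2)·k2); k4 = f(t_n + h, y_n + h·k3); y_{n+1} = y_n + (h/6)·(k1 + 2k2 + 2k3 + k4).
t=0.000000, y=0.990000:
  k1 = f(0.000000, 0.990000) = 0.207900
  k2 = f(0.085000, 1.007672) = 0.211611
  k3 = f(0.085000, 1.007987) = 0.211677
  k4 = f(0.170000, 1.025985) = 0.215457
  y ← 0.990000 + (0.17/6)·(k1 + 2k2 + 2k3 + k4) = 1.025981
y(0.17) ≈ 1.0260

1.0260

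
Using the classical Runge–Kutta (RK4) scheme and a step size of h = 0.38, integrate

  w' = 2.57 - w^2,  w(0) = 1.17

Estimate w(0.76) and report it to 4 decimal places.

1.5560

RK4: k1 = f(t_n, w_n); k2 = f(t_n + h/2, w_n + (h/2)·k1); k3 = f(t_n + h/2, w_n + (h/2)·k2); k4 = f(t_n + h, w_n + h·k3); w_{n+1} = w_n + (h/6)·(k1 + 2k2 + 2k3 + k4).
t=0.000000, w=1.170000:
  k1 = f(0.000000, 1.170000) = 1.201100
  k2 = f(0.190000, 1.398209) = 0.615012
  k3 = f(0.190000, 1.286852) = 0.914011
  k4 = f(0.380000, 1.517324) = 0.267727
  w ← 1.170000 + (0.38/6)·(k1 + 2k2 + 2k3 + k4) = 1.456702
t=0.380000, w=1.456702:
  k1 = f(0.380000, 1.456702) = 0.448019
  k2 = f(0.570000, 1.541826) = 0.192774
  k3 = f(0.570000, 1.493329) = 0.339969
  k4 = f(0.760000, 1.585890) = 0.054953
  w ← 1.456702 + (0.38/6)·(k1 + 2k2 + 2k3 + k4) = 1.556038
w(0.76) ≈ 1.5560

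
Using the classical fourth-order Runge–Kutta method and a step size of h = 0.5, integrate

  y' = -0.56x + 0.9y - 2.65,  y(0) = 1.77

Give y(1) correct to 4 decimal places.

RK4: k1 = f(x_n, y_n); k2 = f(x_n + h/2, y_n + (h/2)·k1); k3 = f(x_n + h/2, y_n + (h/2)·k2); k4 = f(x_n + h, y_n + h·k3); y_{n+1} = y_n + (h/6)·(k1 + 2k2 + 2k3 + k4).
x=0.000000, y=1.770000:
  k1 = f(0.000000, 1.770000) = -1.057000
  k2 = f(0.250000, 1.505750) = -1.434825
  k3 = f(0.250000, 1.411294) = -1.519836
  k4 = f(0.500000, 1.010082) = -2.020926
  y ← 1.770000 + (0.5/6)·(k1 + 2k2 + 2k3 + k4) = 1.021063
x=0.500000, y=1.021063:
  k1 = f(0.500000, 1.021063) = -2.011044
  k2 = f(0.750000, 0.518302) = -2.603528
  k3 = f(0.750000, 0.370181) = -2.736837
  k4 = f(1.000000, -0.347356) = -3.522620
  y ← 1.021063 + (0.5/6)·(k1 + 2k2 + 2k3 + k4) = -0.330137
y(1) ≈ -0.3301

-0.3301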